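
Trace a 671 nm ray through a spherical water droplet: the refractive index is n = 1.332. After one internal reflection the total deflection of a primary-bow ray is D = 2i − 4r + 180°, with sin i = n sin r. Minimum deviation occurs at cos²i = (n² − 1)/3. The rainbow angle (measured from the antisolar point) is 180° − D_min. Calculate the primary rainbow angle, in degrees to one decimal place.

42.2°

cos²i = (1.77422 − 1)/3 = 0.25807; i = arccos(0.50801) = 59.469°.
sin r = sin 59.469°/1.332 = 0.64666; r = 40.290°.
D_min = 2·59.469° − 4·40.290° + 180° = 137.776°.
Rainbow angle = 180° − D_min = 42.224°.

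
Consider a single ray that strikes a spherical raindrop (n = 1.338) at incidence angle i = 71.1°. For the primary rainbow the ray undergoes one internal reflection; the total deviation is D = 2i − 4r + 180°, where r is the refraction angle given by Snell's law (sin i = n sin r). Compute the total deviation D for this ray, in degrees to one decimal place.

sin r = sin 71.1° / 1.338 = 0.9461/1.338 = 0.7071; r = 45.00°.
D = 2·71.1° − 4·45.00° + 180° = 142.20° − 179.99° + 180° = 142.21°.

142.2°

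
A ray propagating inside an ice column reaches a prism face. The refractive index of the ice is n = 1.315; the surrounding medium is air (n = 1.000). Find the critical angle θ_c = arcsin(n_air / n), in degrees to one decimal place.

sin θ_c = n_air / n = 1.000 / 1.315 = 0.7605.
θ_c = arcsin(0.7605) = 49.50°.

49.5°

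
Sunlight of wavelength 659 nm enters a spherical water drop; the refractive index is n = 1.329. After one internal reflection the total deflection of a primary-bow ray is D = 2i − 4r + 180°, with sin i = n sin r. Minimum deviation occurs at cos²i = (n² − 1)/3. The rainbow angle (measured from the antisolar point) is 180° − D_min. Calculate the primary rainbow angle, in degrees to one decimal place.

cos²i = (1.76624 − 1)/3 = 0.25541; i = arccos(0.50538) = 59.643°.
sin r = sin 59.643°/1.329 = 0.64928; r = 40.487°.
D_min = 2·59.643° − 4·40.487° + 180° = 137.337°.
Rainbow angle = 180° − D_min = 42.663°.

42.7°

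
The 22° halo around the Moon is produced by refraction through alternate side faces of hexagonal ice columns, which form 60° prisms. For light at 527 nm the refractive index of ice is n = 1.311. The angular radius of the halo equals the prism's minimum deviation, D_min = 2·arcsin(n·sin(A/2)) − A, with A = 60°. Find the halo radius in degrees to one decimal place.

21.9°

n·sin(A/2) = 1.311 × sin 30° = 1.311 × 0.5000 = 0.6555.
D_min = 2·arcsin(0.6555) − 60° = 2 × 40.958° − 60° = 21.915°.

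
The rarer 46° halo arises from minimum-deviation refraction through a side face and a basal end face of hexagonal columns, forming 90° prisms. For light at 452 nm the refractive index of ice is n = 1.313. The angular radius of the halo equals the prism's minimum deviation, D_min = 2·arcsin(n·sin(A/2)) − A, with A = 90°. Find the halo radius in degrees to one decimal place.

n·sin(A/2) = 1.313 × sin 45° = 1.313 × 0.7071 = 0.9284.
D_min = 2·arcsin(0.9284) − 90° = 2 × 68.192° − 90° = 46.383°.

46.4°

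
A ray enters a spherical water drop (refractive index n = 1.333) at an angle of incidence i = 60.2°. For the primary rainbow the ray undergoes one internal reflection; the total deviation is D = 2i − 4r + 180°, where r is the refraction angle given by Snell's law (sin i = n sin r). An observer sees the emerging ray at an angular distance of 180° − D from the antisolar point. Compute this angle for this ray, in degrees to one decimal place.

sin r = sin 60.2° / 1.333 = 0.8678/1.333 = 0.6510; r = 40.62°.
D = 2·60.2° − 4·40.62° + 180° = 120.40° − 162.46° + 180° = 137.94°.
Angle from antisolar point = 180° − D = 42.06°.

42.1°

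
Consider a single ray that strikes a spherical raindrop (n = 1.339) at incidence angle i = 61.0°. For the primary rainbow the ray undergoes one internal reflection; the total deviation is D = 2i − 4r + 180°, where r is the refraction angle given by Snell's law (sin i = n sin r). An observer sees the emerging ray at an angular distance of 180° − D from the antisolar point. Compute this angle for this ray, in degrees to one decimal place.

41.1°

sin r = sin 61.0° / 1.339 = 0.8746/1.339 = 0.6532; r = 40.78°.
D = 2·61.0° − 4·40.78° + 180° = 122.00° − 163.13° + 180° = 138.87°.
Angle from antisolar point = 180° − D = 41.13°.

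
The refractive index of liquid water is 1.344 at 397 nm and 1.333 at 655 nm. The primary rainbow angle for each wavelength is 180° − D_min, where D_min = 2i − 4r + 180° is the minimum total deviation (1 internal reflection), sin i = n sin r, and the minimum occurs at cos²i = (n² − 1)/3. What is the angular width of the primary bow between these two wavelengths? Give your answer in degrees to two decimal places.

At 397 nm (n = 1.344): cos²i = 0.26878 → i = 58.772°, r = 39.512°, D_min = 139.495°, rainbow angle = 40.505°.
At 655 nm (n = 1.333): cos²i = 0.25896 → i = 59.410°, r = 40.225°, D_min = 137.922°, rainbow angle = 42.078°.
Angular width = |40.505° − 42.078°| = 1.573°.

1.57°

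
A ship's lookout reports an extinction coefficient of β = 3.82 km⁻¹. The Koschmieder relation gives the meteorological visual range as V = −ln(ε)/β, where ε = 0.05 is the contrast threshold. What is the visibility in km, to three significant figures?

0.784 km

V = −ln(0.05) / 3.82 = 2.996 / 3.82 = 0.7842 km.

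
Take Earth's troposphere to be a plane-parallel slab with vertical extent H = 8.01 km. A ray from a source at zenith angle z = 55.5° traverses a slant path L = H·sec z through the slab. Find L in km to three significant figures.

sec z = 1/cos 55.5° = 1.7655.
L = 8.01 × 1.7655 = 14.142 km.

14.1 km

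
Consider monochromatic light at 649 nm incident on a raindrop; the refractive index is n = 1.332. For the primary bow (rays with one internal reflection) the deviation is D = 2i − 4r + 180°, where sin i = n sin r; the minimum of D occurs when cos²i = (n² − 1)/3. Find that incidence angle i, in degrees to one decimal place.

cos²i = (1.332² − 1)/3 = (1.77422 − 1)/3 = 0.25807.
cos i = 0.50801, so i = 59.469°.

59.5°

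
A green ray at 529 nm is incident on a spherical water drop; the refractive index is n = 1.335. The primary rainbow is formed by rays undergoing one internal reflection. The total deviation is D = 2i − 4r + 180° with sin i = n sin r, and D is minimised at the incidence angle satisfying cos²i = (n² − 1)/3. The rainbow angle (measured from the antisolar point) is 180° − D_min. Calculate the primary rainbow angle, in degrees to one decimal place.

cos²i = (1.78222 − 1)/3 = 0.26074; i = arccos(0.51063) = 59.294°.
sin r = sin 59.294°/1.335 = 0.64405; r = 40.094°.
D_min = 2·59.294° − 4·40.094° + 180° = 138.212°.
Rainbow angle = 180° − D_min = 41.788°.

41.8°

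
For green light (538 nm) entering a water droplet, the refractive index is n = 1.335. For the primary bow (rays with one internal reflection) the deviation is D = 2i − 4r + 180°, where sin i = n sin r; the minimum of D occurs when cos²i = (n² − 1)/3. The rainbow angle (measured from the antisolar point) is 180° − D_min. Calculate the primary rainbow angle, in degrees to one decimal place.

cos²i = (1.78222 − 1)/3 = 0.26074; i = arccos(0.51063) = 59.294°.
sin r = sin 59.294°/1.335 = 0.64405; r = 40.094°.
D_min = 2·59.294° − 4·40.094° + 180° = 138.212°.
Rainbow angle = 180° − D_min = 41.788°.

41.8°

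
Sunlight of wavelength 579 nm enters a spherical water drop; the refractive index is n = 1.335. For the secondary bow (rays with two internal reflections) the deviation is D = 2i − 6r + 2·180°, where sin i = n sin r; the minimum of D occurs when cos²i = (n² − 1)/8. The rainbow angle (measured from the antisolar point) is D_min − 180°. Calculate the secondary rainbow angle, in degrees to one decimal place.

51.4°

cos²i = (1.78222 − 1)/8 = 0.09778; i = arccos(0.31269) = 71.778°.
sin r = sin 71.778°/1.335 = 0.71150; r = 45.357°.
D_min = 2·71.778° − 6·45.357° + 360° = 231.414°.
Rainbow angle = D_min − 180° = 51.414°.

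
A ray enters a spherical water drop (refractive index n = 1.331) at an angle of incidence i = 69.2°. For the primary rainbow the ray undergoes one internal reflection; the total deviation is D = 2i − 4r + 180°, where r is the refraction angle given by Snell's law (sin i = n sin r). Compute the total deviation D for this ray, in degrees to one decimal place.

139.9°

sin r = sin 69.2° / 1.331 = 0.9348/1.331 = 0.7023; r = 44.62°.
D = 2·69.2° − 4·44.62° + 180° = 138.40° − 178.46° + 180° = 139.94°.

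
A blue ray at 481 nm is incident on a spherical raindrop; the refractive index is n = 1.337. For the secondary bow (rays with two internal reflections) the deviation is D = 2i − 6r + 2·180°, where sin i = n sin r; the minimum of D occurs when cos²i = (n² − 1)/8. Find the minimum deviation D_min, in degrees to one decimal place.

cos²i = (1.78757 − 1)/8 = 0.09845; i = arccos(0.31376) = 71.714°.
sin r = sin 71.714°/1.337 = 0.71017; r = 45.249°.
D_min = 2·71.714° − 6·45.249° + 360° = 231.934°.

231.9°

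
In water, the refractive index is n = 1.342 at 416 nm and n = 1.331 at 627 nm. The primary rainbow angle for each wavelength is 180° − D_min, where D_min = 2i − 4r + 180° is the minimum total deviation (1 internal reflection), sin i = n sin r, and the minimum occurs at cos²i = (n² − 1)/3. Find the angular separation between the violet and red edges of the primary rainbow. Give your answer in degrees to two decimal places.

At 416 nm (n = 1.342): cos²i = 0.26699 → i = 58.888°, r = 39.641°, D_min = 139.213°, rainbow angle = 40.787°.
At 627 nm (n = 1.331): cos²i = 0.25719 → i = 59.527°, r = 40.356°, D_min = 137.630°, rainbow angle = 42.370°.
Angular width = |40.787° − 42.370°| = 1.583°.

1.58°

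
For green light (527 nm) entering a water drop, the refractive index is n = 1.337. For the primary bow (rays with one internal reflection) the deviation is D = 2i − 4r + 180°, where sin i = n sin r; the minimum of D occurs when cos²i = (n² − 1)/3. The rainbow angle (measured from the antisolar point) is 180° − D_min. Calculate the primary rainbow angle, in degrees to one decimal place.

41.5°

cos²i = (1.78757 − 1)/3 = 0.26252; i = arccos(0.51237) = 59.178°.
sin r = sin 59.178°/1.337 = 0.64231; r = 39.964°.
D_min = 2·59.178° − 4·39.964° + 180° = 138.500°.
Rainbow angle = 180° − D_min = 41.500°.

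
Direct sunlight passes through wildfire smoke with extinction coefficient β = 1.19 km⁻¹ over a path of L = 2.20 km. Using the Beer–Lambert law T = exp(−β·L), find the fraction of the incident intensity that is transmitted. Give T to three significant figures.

0.0729

τ = β·L = 1.19 × 2.20 = 2.6180.
T = exp(−2.6180) = 0.0729.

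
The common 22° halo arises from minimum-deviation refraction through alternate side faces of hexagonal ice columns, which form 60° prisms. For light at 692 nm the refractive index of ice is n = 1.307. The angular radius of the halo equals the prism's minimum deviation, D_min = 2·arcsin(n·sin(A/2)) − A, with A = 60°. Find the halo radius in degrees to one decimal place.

21.6°

n·sin(A/2) = 1.307 × sin 30° = 1.307 × 0.5000 = 0.6535.
D_min = 2·arcsin(0.6535) − 60° = 2 × 40.806° − 60° = 21.612°.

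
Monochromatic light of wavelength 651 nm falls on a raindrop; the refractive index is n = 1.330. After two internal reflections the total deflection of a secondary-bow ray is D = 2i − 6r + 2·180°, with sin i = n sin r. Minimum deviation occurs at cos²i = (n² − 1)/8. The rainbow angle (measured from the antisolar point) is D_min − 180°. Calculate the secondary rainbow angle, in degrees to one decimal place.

cos²i = (1.76890 − 1)/8 = 0.09611; i = arccos(0.31002) = 71.940°.
sin r = sin 71.940°/1.330 = 0.71483; r = 45.630°.
D_min = 2·71.940° − 6·45.630° + 360° = 230.101°.
Rainbow angle = D_min − 180° = 50.101°.

50.1°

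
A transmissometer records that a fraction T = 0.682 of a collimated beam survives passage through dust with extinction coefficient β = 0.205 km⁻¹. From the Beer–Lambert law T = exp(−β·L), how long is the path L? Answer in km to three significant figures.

Beer–Lambert: T = exp(−βL) ⇒ L = −ln(T)/β = −ln(0.682)/0.205 = 0.3827/0.205 = 1.867 km.

1.87 km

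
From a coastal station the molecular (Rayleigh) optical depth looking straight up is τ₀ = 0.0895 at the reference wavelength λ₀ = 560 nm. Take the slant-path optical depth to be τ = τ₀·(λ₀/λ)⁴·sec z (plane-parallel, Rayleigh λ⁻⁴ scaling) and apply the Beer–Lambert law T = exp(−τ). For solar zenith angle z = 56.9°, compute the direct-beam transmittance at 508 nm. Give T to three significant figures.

sec 56.9° = 1.8312.
τ = 0.0895 × (560/508)⁴ × 1.8312 = 0.0895 × 1.4767 × 1.8312 = 0.2420.
T = exp(−0.2420) = 0.7850.

0.785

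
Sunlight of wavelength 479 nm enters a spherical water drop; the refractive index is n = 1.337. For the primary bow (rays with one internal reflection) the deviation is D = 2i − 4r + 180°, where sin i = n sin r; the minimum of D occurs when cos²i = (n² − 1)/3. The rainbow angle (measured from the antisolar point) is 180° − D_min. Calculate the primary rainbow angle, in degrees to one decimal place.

41.5°

cos²i = (1.78757 − 1)/3 = 0.26252; i = arccos(0.51237) = 59.178°.
sin r = sin 59.178°/1.337 = 0.64231; r = 39.964°.
D_min = 2·59.178° − 4·39.964° + 180° = 138.500°.
Rainbow angle = 180° − D_min = 41.500°.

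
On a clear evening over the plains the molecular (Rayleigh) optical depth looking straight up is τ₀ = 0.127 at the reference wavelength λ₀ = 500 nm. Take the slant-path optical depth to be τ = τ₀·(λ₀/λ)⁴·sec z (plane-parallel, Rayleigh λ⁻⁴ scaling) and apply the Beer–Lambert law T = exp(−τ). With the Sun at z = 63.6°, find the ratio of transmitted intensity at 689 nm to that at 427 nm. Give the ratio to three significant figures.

1.58

Airmass: sec 63.6° = 2.2490.
τ(689 nm) = 0.127 × (500/689)⁴ × 2.2490 = 0.127 × 0.2773 × 2.2490 = 0.0792.
τ(427 nm) = 0.127 × (500/427)⁴ × 2.2490 = 0.127 × 1.8800 × 2.2490 = 0.5370.
T(689)/T(427) = exp(τ_B − τ_A) = exp(0.4578) = 1.5806.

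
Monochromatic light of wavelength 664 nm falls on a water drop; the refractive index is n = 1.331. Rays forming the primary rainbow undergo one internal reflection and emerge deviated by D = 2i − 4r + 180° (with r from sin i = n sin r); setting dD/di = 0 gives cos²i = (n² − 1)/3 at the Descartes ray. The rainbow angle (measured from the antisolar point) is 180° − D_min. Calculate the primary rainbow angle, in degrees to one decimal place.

42.4°

cos²i = (1.77156 − 1)/3 = 0.25719; i = arccos(0.50714) = 59.527°.
sin r = sin 59.527°/1.331 = 0.64753; r = 40.356°.
D_min = 2·59.527° − 4·40.356° + 180° = 137.630°.
Rainbow angle = 180° − D_min = 42.370°.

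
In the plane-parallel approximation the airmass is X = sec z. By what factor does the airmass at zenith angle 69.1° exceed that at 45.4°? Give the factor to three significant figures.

X(69.1°)/X(45.4°) = sec 69.1° / sec 45.4° = cos 45.4° / cos 69.1° = 0.7022/0.3567 = 1.9683.

1.97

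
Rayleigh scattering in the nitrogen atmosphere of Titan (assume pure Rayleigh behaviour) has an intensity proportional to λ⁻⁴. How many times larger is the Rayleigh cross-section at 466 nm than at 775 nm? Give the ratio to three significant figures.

7.65

Rayleigh scattering ∝ λ⁻⁴, so the ratio of coefficients is the inverse fourth power of the wavelength ratio.
σ(466)/σ(775) = (775/466)⁴ = (1.6631)⁴ = 7.65.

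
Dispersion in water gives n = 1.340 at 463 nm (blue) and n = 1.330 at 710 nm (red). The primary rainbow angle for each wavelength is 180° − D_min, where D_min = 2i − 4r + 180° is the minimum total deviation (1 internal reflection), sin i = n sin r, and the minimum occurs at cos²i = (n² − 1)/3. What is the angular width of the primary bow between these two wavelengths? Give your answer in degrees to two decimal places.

1.45°

At 463 nm (n = 1.340): cos²i = 0.26520 → i = 59.004°, r = 39.770°, D_min = 138.929°, rainbow angle = 41.071°.
At 710 nm (n = 1.330): cos²i = 0.25630 → i = 59.585°, r = 40.422°, D_min = 137.484°, rainbow angle = 42.516°.
Angular width = |41.071° − 42.516°| = 1.445°.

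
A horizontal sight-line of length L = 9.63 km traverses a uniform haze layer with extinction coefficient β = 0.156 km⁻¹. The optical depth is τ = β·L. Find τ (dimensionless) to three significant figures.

1.50

τ = β·L = 0.156 × 9.63 = 1.5023.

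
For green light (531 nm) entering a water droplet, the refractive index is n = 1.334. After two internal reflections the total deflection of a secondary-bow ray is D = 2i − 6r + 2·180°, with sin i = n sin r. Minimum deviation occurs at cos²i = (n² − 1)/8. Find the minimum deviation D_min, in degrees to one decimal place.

cos²i = (1.77956 − 1)/8 = 0.09744; i = arccos(0.31216) = 71.810°.
sin r = sin 71.810°/1.334 = 0.71217; r = 45.411°.
D_min = 2·71.810° − 6·45.411° + 360° = 231.153°.

231.2°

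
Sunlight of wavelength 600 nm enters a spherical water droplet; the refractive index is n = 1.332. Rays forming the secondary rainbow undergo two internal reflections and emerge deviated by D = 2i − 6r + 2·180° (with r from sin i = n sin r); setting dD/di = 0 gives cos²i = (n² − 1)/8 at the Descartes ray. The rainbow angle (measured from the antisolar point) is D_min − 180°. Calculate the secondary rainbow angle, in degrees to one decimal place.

cos²i = (1.77422 − 1)/8 = 0.09678; i = arccos(0.31109) = 71.875°.
sin r = sin 71.875°/1.332 = 0.71350; r = 45.520°.
D_min = 2·71.875° − 6·45.520° + 360° = 230.628°.
Rainbow angle = D_min − 180° = 50.628°.

50.6°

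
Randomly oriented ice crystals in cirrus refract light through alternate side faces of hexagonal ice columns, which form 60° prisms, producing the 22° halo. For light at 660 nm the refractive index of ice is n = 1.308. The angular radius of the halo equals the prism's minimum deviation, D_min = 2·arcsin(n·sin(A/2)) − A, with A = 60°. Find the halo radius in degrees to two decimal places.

21.69°

n·sin(A/2) = 1.308 × sin 30° = 1.308 × 0.5000 = 0.6540.
D_min = 2·arcsin(0.6540) − 60° = 2 × 40.844° − 60° = 21.688°.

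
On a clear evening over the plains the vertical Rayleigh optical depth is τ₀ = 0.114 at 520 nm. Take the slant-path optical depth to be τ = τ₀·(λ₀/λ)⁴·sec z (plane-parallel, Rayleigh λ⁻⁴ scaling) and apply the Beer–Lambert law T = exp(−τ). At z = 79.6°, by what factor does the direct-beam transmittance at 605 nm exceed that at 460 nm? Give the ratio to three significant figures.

Airmass: sec 79.6° = 5.5396.
τ(605 nm) = 0.114 × (520/605)⁴ × 5.5396 = 0.114 × 0.5457 × 5.5396 = 0.3446.
τ(460 nm) = 0.114 × (520/460)⁴ × 5.5396 = 0.114 × 1.6330 × 5.5396 = 1.0312.
T(605)/T(460) = exp(τ_B − τ_A) = exp(0.6866) = 1.9870.

1.99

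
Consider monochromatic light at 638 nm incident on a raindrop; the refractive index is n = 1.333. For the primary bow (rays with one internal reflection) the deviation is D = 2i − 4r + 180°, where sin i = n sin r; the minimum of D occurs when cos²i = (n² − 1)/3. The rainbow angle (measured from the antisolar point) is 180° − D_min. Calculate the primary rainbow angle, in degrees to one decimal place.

42.1°

cos²i = (1.77689 − 1)/3 = 0.25896; i = arccos(0.50888) = 59.410°.
sin r = sin 59.410°/1.333 = 0.64579; r = 40.225°.
D_min = 2·59.410° − 4·40.225° + 180° = 137.922°.
Rainbow angle = 180° − D_min = 42.078°.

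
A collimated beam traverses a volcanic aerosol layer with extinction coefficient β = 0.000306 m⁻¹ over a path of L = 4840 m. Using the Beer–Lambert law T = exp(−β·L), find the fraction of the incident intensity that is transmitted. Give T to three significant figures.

τ = β·L = 0.000306 × 4840 = 1.4810.
T = exp(−1.4810) = 0.2274.

0.227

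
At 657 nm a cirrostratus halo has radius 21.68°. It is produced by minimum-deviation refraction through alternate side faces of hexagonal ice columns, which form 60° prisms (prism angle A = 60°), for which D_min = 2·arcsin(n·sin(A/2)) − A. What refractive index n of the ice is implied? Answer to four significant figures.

Rearranging: n = sin((D_min + A)/2) / sin(A/2).
(D_min + A)/2 = (21.68° + 60°)/2 = 40.840°.
n = sin 40.840° / sin 30° = 0.6539 / 0.5000 = 1.3079.

1.308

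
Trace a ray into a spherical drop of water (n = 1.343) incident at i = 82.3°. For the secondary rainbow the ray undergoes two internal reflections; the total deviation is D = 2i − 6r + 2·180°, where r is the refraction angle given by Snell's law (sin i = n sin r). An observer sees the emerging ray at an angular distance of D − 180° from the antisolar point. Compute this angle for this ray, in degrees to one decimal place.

59.3°

sin r = sin 82.3° / 1.343 = 0.9910/1.343 = 0.7379; r = 47.55°.
D = 2·82.3° − 6·47.55° + 2·180° = 164.60° − 285.31° + 360° = 239.29°.
Angle from antisolar point = D − 180° = 59.29°.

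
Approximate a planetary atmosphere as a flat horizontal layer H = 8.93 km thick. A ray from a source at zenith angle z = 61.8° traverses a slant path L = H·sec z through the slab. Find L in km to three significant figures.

sec z = 1/cos 61.8° = 2.1162.
L = 8.93 × 2.1162 = 18.897 km.

18.9 km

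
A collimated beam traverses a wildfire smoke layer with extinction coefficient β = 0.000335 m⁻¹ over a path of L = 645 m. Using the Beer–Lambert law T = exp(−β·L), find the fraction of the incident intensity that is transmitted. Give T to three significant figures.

τ = β·L = 0.000335 × 645 = 0.2161.
T = exp(−0.2161) = 0.8057.

0.806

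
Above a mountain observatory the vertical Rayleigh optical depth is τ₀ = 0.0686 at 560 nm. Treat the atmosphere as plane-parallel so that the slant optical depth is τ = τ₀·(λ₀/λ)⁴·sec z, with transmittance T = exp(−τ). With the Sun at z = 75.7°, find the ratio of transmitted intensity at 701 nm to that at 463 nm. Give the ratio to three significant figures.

Airmass: sec 75.7° = 4.0486.
τ(701 nm) = 0.0686 × (560/701)⁴ × 4.0486 = 0.0686 × 0.4073 × 4.0486 = 0.1131.
τ(463 nm) = 0.0686 × (560/463)⁴ × 4.0486 = 0.0686 × 2.1401 × 4.0486 = 0.5944.
T(701)/T(463) = exp(τ_B − τ_A) = exp(0.4813) = 1.6181.

1.62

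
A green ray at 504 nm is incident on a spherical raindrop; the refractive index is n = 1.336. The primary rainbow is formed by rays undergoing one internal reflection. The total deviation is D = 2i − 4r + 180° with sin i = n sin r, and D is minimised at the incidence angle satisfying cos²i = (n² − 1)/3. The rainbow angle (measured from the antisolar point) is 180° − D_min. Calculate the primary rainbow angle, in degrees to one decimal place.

41.6°

cos²i = (1.78490 − 1)/3 = 0.26163; i = arccos(0.51150) = 59.236°.
sin r = sin 59.236°/1.336 = 0.64318; r = 40.029°.
D_min = 2·59.236° − 4·40.029° + 180° = 138.356°.
Rainbow angle = 180° − D_min = 41.644°.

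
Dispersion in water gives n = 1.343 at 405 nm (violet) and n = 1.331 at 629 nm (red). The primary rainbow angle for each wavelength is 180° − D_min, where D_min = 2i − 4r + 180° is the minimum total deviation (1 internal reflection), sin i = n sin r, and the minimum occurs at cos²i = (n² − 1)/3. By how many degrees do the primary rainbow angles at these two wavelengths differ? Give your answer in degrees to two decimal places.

1.72°

At 405 nm (n = 1.343): cos²i = 0.26788 → i = 58.830°, r = 39.577°, D_min = 139.354°, rainbow angle = 40.646°.
At 629 nm (n = 1.331): cos²i = 0.25719 → i = 59.527°, r = 40.356°, D_min = 137.630°, rainbow angle = 42.370°.
Angular width = |40.646° − 42.370°| = 1.724°.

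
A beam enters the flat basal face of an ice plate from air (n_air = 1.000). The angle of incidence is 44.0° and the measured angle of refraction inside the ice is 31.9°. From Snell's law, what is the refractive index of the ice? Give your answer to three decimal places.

n = sin θ_i / sin θ_r = sin 44.0° / sin 31.9° = 0.6947 / 0.5284 = 1.3145.

1.315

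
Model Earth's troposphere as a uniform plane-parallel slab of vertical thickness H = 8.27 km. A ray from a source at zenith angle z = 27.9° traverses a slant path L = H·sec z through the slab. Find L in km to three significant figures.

9.36 km

sec z = 1/cos 27.9° = 1.1315.
L = 8.27 × 1.1315 = 9.358 km.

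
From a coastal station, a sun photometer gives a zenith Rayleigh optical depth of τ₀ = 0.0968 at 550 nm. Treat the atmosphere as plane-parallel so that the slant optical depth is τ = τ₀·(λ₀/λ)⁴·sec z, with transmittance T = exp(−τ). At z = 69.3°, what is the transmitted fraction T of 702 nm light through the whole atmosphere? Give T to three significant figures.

0.902

sec 69.3° = 2.8291.
τ = 0.0968 × (550/702)⁴ × 2.8291 = 0.0968 × 0.3768 × 2.8291 = 0.1032.
T = exp(−0.1032) = 0.9020.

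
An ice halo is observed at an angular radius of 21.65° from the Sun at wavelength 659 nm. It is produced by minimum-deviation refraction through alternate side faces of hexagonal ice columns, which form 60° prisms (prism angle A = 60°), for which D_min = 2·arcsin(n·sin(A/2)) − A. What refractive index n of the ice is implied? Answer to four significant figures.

1.308

Rearranging: n = sin((D_min + A)/2) / sin(A/2).
(D_min + A)/2 = (21.65° + 60°)/2 = 40.825°.
n = sin 40.825° / sin 30° = 0.6538 / 0.5000 = 1.3075.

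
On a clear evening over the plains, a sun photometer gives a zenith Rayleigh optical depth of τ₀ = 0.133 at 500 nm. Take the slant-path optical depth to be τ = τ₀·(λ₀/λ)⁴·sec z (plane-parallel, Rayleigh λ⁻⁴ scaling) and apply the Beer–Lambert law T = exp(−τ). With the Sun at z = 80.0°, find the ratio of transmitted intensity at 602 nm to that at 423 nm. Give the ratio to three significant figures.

Airmass: sec 80.0° = 5.7588.
τ(602 nm) = 0.133 × (500/602)⁴ × 5.7588 = 0.133 × 0.4759 × 5.7588 = 0.3645.
τ(423 nm) = 0.133 × (500/423)⁴ × 5.7588 = 0.133 × 1.9522 × 5.7588 = 1.4952.
T(602)/T(423) = exp(τ_B − τ_A) = exp(1.1307) = 3.0979.

3.10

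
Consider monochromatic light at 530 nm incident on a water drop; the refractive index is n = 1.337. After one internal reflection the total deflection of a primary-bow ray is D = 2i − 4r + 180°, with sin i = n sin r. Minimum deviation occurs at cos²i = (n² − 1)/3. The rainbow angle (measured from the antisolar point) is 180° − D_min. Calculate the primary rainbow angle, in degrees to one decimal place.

cos²i = (1.78757 − 1)/3 = 0.26252; i = arccos(0.51237) = 59.178°.
sin r = sin 59.178°/1.337 = 0.64231; r = 39.964°.
D_min = 2·59.178° − 4·39.964° + 180° = 138.500°.
Rainbow angle = 180° − D_min = 41.500°.

41.5°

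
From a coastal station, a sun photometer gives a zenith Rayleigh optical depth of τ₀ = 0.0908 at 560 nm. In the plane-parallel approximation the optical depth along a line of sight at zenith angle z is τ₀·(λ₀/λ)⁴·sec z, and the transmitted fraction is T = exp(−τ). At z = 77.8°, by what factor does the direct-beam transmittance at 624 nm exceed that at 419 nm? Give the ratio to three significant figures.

2.98

Airmass: sec 77.8° = 4.7321.
τ(624 nm) = 0.0908 × (560/624)⁴ × 4.7321 = 0.0908 × 0.6487 × 4.7321 = 0.2787.
τ(419 nm) = 0.0908 × (560/419)⁴ × 4.7321 = 0.0908 × 3.1908 × 4.7321 = 1.3710.
T(624)/T(419) = exp(τ_B − τ_A) = exp(1.0923) = 2.9810.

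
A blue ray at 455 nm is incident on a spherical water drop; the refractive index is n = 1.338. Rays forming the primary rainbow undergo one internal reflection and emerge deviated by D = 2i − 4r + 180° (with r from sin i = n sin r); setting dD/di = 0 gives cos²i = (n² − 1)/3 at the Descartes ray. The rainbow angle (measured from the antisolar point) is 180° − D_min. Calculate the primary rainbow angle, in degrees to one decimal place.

41.4°

cos²i = (1.79024 − 1)/3 = 0.26341; i = arccos(0.51324) = 59.120°.
sin r = sin 59.120°/1.338 = 0.64144; r = 39.899°.
D_min = 2·59.120° − 4·39.899° + 180° = 138.643°.
Rainbow angle = 180° − D_min = 41.357°.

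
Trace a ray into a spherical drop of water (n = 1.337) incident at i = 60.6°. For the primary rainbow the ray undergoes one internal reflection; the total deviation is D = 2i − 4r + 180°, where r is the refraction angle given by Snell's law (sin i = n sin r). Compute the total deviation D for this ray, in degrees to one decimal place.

sin r = sin 60.6° / 1.337 = 0.8712/1.337 = 0.6516; r = 40.66°.
D = 2·60.6° − 4·40.66° + 180° = 121.20° − 162.65° + 180° = 138.55°.

138.5°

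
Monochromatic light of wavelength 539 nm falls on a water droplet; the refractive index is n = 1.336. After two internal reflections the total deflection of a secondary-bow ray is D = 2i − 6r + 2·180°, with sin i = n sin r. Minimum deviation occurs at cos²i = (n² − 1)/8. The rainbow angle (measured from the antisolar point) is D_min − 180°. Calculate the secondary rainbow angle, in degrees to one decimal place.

cos²i = (1.78490 − 1)/8 = 0.09811; i = arccos(0.31323) = 71.746°.
sin r = sin 71.746°/1.336 = 0.71084; r = 45.303°.
D_min = 2·71.746° − 6·45.303° + 360° = 231.674°.
Rainbow angle = D_min − 180° = 51.674°.

51.7°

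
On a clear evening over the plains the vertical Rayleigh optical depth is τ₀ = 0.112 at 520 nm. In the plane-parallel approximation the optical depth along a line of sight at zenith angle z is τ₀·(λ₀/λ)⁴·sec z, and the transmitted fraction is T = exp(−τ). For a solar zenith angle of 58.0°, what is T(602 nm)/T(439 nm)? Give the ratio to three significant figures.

1.35

Airmass: sec 58.0° = 1.8871.
τ(602 nm) = 0.112 × (520/602)⁴ × 1.8871 = 0.112 × 0.5567 × 1.8871 = 0.1177.
τ(439 nm) = 0.112 × (520/439)⁴ × 1.8871 = 0.112 × 1.9686 × 1.8871 = 0.4161.
T(602)/T(439) = exp(τ_B − τ_A) = exp(0.2984) = 1.3477.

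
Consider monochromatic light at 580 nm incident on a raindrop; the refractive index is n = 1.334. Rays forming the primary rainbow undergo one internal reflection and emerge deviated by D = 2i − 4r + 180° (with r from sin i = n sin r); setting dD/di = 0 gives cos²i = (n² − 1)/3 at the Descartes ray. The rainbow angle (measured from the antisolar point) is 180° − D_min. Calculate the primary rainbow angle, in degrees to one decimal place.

cos²i = (1.77956 − 1)/3 = 0.25985; i = arccos(0.50976) = 59.352°.
sin r = sin 59.352°/1.334 = 0.64492; r = 40.159°.
D_min = 2·59.352° − 4·40.159° + 180° = 138.067°.
Rainbow angle = 180° − D_min = 41.933°.

41.9°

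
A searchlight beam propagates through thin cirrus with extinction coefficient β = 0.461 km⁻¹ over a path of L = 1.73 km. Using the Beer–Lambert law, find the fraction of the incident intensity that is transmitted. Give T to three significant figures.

0.450

τ = β·L = 0.461 × 1.73 = 0.7975.
T = exp(−0.7975) = 0.4504.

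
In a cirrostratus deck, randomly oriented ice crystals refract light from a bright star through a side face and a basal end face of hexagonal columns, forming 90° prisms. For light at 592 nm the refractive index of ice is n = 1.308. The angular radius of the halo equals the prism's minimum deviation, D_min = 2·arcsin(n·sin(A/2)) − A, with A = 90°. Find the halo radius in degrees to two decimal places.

n·sin(A/2) = 1.308 × sin 45° = 1.308 × 0.7071 = 0.9249.
D_min = 2·arcsin(0.9249) − 90° = 2 × 67.653° − 90° = 45.305°.

45.31°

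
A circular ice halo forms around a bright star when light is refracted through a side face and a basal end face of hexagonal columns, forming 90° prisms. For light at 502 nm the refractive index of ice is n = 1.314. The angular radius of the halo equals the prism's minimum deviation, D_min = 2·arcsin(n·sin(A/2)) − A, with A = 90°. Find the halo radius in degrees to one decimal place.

n·sin(A/2) = 1.314 × sin 45° = 1.314 × 0.7071 = 0.9291.
D_min = 2·arcsin(0.9291) − 90° = 2 × 68.301° − 90° = 46.602°.

46.6°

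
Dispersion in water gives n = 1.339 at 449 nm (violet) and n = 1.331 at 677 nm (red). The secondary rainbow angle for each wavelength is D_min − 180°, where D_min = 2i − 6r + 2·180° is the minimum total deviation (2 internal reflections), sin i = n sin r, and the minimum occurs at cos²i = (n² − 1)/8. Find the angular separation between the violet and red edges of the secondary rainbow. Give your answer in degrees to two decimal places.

2.09°

At 449 nm (n = 1.339): cos²i = 0.09912 → i = 71.650°, r = 45.141°, D_min = 232.451°, rainbow angle = 52.451°.
At 677 nm (n = 1.331): cos²i = 0.09645 → i = 71.907°, r = 45.575°, D_min = 230.365°, rainbow angle = 50.365°.
Angular width = |52.451° − 50.365°| = 2.086°.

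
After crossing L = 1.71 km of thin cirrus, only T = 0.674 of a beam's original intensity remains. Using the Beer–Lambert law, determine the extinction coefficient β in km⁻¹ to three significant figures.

Beer–Lambert: T = exp(−βL) ⇒ β = −ln(T)/L = −ln(0.674)/1.71 = 0.3945/1.71 = 0.2307 km⁻¹.

0.231 km⁻¹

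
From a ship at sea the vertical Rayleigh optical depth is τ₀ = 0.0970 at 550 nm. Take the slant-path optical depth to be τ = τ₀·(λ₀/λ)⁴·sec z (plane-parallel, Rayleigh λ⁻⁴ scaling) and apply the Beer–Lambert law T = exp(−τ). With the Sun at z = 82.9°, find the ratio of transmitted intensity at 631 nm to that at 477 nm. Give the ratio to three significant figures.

2.55

Airmass: sec 82.9° = 8.0905.
τ(631 nm) = 0.0970 × (550/631)⁴ × 8.0905 = 0.0970 × 0.5772 × 8.0905 = 0.4530.
τ(477 nm) = 0.0970 × (550/477)⁴ × 8.0905 = 0.0970 × 1.7676 × 8.0905 = 1.3872.
T(631)/T(477) = exp(τ_B − τ_A) = exp(0.9342) = 2.5451.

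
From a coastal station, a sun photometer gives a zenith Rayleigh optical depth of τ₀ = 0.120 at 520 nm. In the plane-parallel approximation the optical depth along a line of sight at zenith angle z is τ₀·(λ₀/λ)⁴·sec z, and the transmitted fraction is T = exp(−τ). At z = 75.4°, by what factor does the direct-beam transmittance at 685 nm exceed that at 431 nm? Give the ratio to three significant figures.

Airmass: sec 75.4° = 3.9672.
τ(685 nm) = 0.120 × (520/685)⁴ × 3.9672 = 0.120 × 0.3321 × 3.9672 = 0.1581.
τ(431 nm) = 0.120 × (520/431)⁴ × 3.9672 = 0.120 × 2.1189 × 3.9672 = 1.0087.
T(685)/T(431) = exp(τ_B − τ_A) = exp(0.8506) = 2.3411.

2.34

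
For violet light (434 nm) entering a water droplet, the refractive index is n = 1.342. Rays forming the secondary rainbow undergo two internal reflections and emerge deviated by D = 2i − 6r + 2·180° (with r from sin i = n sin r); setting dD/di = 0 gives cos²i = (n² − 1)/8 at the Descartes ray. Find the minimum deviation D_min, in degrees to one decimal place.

cos²i = (1.80096 − 1)/8 = 0.10012; i = arccos(0.31642) = 71.554°.
sin r = sin 71.554°/1.342 = 0.70687; r = 44.981°.
D_min = 2·71.554° − 6·44.981° + 360° = 233.222°.

233.2°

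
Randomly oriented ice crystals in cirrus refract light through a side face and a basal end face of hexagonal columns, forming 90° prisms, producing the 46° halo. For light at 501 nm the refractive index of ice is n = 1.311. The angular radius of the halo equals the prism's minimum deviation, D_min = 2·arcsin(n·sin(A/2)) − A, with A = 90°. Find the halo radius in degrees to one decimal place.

45.9°

n·sin(A/2) = 1.311 × sin 45° = 1.311 × 0.7071 = 0.9270.
D_min = 2·arcsin(0.9270) − 90° = 2 × 67.974° − 90° = 45.949°.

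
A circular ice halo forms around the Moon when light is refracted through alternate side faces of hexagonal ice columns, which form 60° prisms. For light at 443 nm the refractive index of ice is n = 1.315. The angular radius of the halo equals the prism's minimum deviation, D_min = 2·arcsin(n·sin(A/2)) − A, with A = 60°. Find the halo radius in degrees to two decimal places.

n·sin(A/2) = 1.315 × sin 30° = 1.315 × 0.5000 = 0.6575.
D_min = 2·arcsin(0.6575) − 60° = 2 × 41.109° − 60° = 22.219°.

22.22°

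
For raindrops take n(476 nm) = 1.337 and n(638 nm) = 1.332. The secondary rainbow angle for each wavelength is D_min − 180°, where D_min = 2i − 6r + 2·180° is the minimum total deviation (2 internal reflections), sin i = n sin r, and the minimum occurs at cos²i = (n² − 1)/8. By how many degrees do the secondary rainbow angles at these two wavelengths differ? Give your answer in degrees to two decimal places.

At 476 nm (n = 1.337): cos²i = 0.09845 → i = 71.714°, r = 45.249°, D_min = 231.934°, rainbow angle = 51.934°.
At 638 nm (n = 1.332): cos²i = 0.09678 → i = 71.875°, r = 45.520°, D_min = 230.628°, rainbow angle = 50.628°.
Angular width = |51.934° − 50.628°| = 1.305°.

1.31°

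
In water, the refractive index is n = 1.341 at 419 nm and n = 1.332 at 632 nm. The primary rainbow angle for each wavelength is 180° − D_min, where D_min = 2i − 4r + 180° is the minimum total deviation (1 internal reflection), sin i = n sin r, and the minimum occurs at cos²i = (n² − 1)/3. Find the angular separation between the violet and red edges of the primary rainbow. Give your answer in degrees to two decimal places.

1.29°

At 419 nm (n = 1.341): cos²i = 0.26609 → i = 58.946°, r = 39.705°, D_min = 139.071°, rainbow angle = 40.929°.
At 632 nm (n = 1.332): cos²i = 0.25807 → i = 59.469°, r = 40.290°, D_min = 137.776°, rainbow angle = 42.224°.
Angular width = |40.929° − 42.224°| = 1.295°.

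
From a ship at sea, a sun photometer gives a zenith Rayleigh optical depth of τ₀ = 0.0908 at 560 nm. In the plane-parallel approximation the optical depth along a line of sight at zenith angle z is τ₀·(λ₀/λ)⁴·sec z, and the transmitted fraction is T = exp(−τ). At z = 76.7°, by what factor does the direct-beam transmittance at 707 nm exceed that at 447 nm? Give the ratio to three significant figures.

2.26

Airmass: sec 76.7° = 4.3469.
τ(707 nm) = 0.0908 × (560/707)⁴ × 4.3469 = 0.0908 × 0.3936 × 4.3469 = 0.1554.
τ(447 nm) = 0.0908 × (560/447)⁴ × 4.3469 = 0.0908 × 2.4633 × 4.3469 = 0.9723.
T(707)/T(447) = exp(τ_B − τ_A) = exp(0.8169) = 2.2635.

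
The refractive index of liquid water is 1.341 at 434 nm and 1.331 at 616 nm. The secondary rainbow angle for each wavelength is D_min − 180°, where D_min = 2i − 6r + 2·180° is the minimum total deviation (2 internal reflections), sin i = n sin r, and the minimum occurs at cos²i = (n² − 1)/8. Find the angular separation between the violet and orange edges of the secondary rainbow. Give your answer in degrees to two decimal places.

2.60°

At 434 nm (n = 1.341): cos²i = 0.09979 → i = 71.586°, r = 45.034°, D_min = 232.966°, rainbow angle = 52.966°.
At 616 nm (n = 1.331): cos²i = 0.09645 → i = 71.907°, r = 45.575°, D_min = 230.365°, rainbow angle = 50.365°.
Angular width = |52.966° − 50.365°| = 2.601°.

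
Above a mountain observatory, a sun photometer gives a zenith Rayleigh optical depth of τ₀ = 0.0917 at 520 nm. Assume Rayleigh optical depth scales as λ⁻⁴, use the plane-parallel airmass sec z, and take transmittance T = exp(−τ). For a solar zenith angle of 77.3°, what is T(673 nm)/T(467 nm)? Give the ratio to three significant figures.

1.64

Airmass: sec 77.3° = 4.5486.
τ(673 nm) = 0.0917 × (520/673)⁴ × 4.5486 = 0.0917 × 0.3564 × 4.5486 = 0.1487.
τ(467 nm) = 0.0917 × (520/467)⁴ × 4.5486 = 0.0917 × 1.5373 × 4.5486 = 0.6412.
T(673)/T(467) = exp(τ_B − τ_A) = exp(0.4925) = 1.6365.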